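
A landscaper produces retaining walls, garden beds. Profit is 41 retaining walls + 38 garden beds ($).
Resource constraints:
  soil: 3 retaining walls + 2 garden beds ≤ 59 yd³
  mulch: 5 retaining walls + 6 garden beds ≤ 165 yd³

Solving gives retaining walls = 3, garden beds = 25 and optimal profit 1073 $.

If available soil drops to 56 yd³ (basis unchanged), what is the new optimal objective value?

Both soil and mulch are binding at x*.
From A_Bᵀ y = c: 3·y_soil + 5·y_mulch = 41; 2·y_soil + 6·y_mulch = 38.
This yields shadow prices y_soil = 7, y_mulch = 4.
Δz = y_soil·Δb = 7 × (-3) = -21, so new z* = 1073 − 21 = 1052.

1052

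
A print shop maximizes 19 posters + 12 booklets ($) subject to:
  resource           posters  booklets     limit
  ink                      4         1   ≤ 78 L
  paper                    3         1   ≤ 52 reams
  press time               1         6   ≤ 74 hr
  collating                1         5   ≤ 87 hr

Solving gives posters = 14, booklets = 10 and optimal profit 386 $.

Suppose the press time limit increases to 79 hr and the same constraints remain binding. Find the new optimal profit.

Binding: paper and press time. Non-binding: ink (12 unused), collating (23 unused).
By complementary slackness, y = 0 for the non-binding constraints.
From A_Bᵀ y = c: 3·y_paper + 1·y_press time = 19; 1·y_paper + 6·y_press time = 12.
→ y_paper = 6 and y_press time = 1.
Δz = y_press time·Δb = 1 × (5) = 5, so new z* = 386 + 5 = 391.

391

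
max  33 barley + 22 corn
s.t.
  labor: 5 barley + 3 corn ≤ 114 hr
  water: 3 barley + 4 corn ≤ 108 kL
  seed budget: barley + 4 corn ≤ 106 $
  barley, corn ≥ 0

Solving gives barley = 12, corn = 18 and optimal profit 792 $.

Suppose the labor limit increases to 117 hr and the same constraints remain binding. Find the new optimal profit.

Check each constraint at x*: labor 114/114 (tight); water 108/108 (tight); seed budget 84/106 (slack 22).
Since seed budget is not tight, its dual is 0.
The binding rows give the dual system: 5·y_labor + 3·y_water = 33 and 3·y_labor + 4·y_water = 22.
This yields shadow prices y_labor = 6, y_water = 1.
Δz = y_labor·Δb = 6 × (3) = 18, so new z* = 792 + 18 = 810.

810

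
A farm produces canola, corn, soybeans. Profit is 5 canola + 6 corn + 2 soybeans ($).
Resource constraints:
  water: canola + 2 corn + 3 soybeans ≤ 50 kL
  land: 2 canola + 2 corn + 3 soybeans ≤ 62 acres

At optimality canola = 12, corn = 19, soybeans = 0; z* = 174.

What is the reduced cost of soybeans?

Both water and land are binding at x*.
From A_Bᵀ y = c: 1·y_water + 2·y_land = 5; 2·y_water + 2·y_land = 6.
→ y_water = 1 and y_land = 2.
Reduced cost of soybeans: c₃ − yᵀa₃ = 2 − (1·3 + 2·3) = 2 − 9 = -7.

-7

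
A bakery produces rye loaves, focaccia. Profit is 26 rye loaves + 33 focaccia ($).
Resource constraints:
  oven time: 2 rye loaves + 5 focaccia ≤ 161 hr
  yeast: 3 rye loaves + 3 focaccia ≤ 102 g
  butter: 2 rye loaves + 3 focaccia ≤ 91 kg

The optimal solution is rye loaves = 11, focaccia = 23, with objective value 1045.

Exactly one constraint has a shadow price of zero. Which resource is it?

oven time

oven time: 137/161 (slack 24)
yeast: 102/102 (binding)
butter: 91/91 (binding)
By complementary slackness, a constraint with positive slack has shadow price 0 → oven time.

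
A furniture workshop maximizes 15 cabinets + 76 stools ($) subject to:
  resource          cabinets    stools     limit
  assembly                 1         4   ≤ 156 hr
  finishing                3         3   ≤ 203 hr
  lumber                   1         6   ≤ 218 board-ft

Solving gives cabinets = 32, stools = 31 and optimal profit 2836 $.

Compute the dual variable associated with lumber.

Check each constraint at x*: assembly 156/156 (tight); finishing 189/203 (slack 14); lumber 218/218 (tight).
Since finishing is not tight, its dual is 0.
Dual feasibility on the basic columns requires 1·y_assembly + 1·y_lumber = 15, 4·y_assembly + 6·y_lumber = 76.
→ y_assembly = 7 and y_lumber = 8.
Shadow price of lumber = 8.

8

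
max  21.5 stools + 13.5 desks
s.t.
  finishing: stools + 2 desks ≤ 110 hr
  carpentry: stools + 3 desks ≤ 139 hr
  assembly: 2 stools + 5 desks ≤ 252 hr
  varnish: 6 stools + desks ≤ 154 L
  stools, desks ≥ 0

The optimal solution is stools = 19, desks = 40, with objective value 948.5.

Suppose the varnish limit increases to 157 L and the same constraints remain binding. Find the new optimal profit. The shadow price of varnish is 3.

957.5

Δb = 3, so new z* = 948.5 + (3)·(3) = 948.5 + 9 = 957.5.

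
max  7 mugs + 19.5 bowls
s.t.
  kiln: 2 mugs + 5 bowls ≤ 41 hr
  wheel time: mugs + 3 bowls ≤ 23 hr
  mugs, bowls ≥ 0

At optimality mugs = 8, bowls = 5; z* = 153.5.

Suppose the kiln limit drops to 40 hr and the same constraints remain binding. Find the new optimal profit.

Check each constraint at x*: kiln 41/41 (tight); wheel time 23/23 (tight).
Dual feasibility on the basic columns requires 2·y_kiln + 1·y_wheel time = 7, 5·y_kiln + 3·y_wheel time = 19.5.
→ y_kiln = 1.5 and y_wheel time = 4.
Δz = y_kiln·Δb = 1.5 × (-1) = -1.5, so new z* = 153.5 − 1.5 = 152.

152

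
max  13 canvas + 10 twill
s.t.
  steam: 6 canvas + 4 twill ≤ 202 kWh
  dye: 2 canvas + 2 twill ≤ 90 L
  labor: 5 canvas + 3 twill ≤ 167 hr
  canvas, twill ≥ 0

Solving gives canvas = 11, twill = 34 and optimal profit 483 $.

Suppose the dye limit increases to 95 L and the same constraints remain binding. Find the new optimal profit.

493

At the optimum: steam uses 202 of 202 (binding); dye uses 90 of 90 (binding); labor uses 157 of 167 (slack = 10).
By complementary slackness, y = 0 for the non-binding constraint.
The binding rows give the dual system: 6·y_steam + 2·y_dye = 13 and 4·y_steam + 2·y_dye = 10.
This yields shadow prices y_steam = 1.5, y_dye = 2.
Δz = y_dye·Δb = 2 × (5) = 10, so new z* = 483 + 10 = 493.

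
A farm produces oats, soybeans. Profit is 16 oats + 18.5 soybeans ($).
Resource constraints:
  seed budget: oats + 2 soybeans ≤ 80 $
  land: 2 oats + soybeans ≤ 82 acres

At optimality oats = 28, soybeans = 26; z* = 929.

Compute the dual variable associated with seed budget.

7

Both seed budget and land are binding at x*.
The binding rows give the dual system: 1·y_seed budget + 2·y_land = 16 and 2·y_seed budget + 1·y_land = 18.5.
Solving: y_seed budget = 7, y_land = 4.5.
Shadow price of seed budget = 7.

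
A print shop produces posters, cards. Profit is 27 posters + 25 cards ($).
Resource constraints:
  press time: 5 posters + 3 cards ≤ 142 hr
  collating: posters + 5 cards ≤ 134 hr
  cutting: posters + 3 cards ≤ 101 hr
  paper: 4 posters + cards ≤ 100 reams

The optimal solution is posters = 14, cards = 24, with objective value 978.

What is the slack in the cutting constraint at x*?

cutting used = 1·14 + 3·24 = 86; slack = 101 − 86 = 15.

15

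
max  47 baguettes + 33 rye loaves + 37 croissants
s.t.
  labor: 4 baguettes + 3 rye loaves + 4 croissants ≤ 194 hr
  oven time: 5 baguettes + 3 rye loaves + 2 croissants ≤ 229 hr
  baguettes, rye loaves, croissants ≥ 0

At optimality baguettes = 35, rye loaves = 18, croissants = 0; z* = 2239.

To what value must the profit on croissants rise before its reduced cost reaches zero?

38

At the optimum: labor uses 194 of 194 (binding); oven time uses 229 of 229 (binding).
The binding rows give the dual system: 4·y_labor + 5·y_oven time = 47 and 3·y_labor + 3·y_oven time = 33.
Solving: y_labor = 8, y_oven time = 3.
croissants enters the basis when its profit ≥ yᵀa₃ = 8·4 + 3·2 = 38.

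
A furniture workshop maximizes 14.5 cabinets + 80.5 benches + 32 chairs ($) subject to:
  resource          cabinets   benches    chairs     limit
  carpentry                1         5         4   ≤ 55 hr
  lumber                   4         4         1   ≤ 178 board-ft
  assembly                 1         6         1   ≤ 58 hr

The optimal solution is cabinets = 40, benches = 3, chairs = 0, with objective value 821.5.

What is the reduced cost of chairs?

-2

At the optimum: carpentry uses 55 of 55 (binding); lumber uses 172 of 178 (slack = 6); assembly uses 58 of 58 (binding).
Since lumber is not tight, its dual is 0.
Dual feasibility on the basic columns requires 1·y_carpentry + 1·y_assembly = 14.5, 5·y_carpentry + 6·y_assembly = 80.5.
→ y_carpentry = 6.5 and y_assembly = 8.
Reduced cost of chairs: c₃ − yᵀa₃ = 32 − (6.5·4 + 8·1) = 32 − 34 = -2.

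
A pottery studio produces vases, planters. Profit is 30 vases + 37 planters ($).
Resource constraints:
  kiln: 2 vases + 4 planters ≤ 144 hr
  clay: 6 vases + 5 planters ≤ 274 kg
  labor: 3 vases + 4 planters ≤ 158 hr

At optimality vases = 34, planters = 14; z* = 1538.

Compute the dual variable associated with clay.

1

Check each constraint at x*: kiln 124/144 (slack 20); clay 274/274 (tight); labor 158/158 (tight).
Since kiln is not tight, its dual is 0.
From A_Bᵀ y = c: 6·y_clay + 3·y_labor = 30; 5·y_clay + 4·y_labor = 37.
→ y_clay = 1 and y_labor = 8.
Shadow price of clay = 1.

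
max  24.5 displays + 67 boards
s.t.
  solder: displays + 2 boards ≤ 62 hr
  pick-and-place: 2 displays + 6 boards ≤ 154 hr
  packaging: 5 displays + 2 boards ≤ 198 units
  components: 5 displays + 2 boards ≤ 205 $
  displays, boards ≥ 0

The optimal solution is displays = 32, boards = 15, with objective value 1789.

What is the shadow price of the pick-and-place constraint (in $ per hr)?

Check each constraint at x*: solder 62/62 (tight); pick-and-place 154/154 (tight); packaging 190/198 (slack 8); components 190/205 (slack 15).
Since packaging, components are not tight, their duals are 0.
Dual feasibility on the basic columns requires 1·y_solder + 2·y_pick-and-place = 24.5, 2·y_solder + 6·y_pick-and-place = 67.
→ y_solder = 6.5 and y_pick-and-place = 9.
Shadow price of pick-and-place = 9.

9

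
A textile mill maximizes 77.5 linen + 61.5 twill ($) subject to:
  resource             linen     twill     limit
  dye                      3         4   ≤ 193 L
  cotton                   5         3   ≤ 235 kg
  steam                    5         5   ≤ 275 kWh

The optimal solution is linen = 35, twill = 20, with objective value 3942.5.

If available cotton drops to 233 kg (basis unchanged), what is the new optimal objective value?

3926.5

Binding: cotton and steam. Non-binding: dye (8 unused).
By complementary slackness, y = 0 for the non-binding constraint.
The binding rows give the dual system: 5·y_cotton + 5·y_steam = 77.5 and 3·y_cotton + 5·y_steam = 61.5.
Solving: y_cotton = 8, y_steam = 7.5.
Δz = y_cotton·Δb = 8 × (-2) = -16, so new z* = 3942.5 − 16 = 3926.5.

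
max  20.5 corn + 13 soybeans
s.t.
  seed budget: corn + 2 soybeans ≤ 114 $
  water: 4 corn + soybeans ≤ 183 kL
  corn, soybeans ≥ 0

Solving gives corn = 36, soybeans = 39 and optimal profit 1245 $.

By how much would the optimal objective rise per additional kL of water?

4

Both seed budget and water are binding at x*.
From A_Bᵀ y = c: 1·y_seed budget + 4·y_water = 20.5; 2·y_seed budget + 1·y_water = 13.
→ y_seed budget = 4.5 and y_water = 4.
Shadow price of water = 4.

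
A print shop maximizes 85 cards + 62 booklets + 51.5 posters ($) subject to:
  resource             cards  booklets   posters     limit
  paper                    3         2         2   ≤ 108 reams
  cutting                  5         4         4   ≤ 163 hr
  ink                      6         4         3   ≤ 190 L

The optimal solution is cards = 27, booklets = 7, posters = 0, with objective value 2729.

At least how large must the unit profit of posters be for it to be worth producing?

Binding: cutting and ink. Non-binding: paper (13 unused).
By complementary slackness, y = 0 for the non-binding constraint.
Dual feasibility on the basic columns requires 5·y_cutting + 6·y_ink = 85, 4·y_cutting + 4·y_ink = 62.
Solving: y_cutting = 8, y_ink = 7.5.
posters enters the basis when its profit ≥ yᵀa₃ = 8·4 + 7.5·3 = 54.5.

54.5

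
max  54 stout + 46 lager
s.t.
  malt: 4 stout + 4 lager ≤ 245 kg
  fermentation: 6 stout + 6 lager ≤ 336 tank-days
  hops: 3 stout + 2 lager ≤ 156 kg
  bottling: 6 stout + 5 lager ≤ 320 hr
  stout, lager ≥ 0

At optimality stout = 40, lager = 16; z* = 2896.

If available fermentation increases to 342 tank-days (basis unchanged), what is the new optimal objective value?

At the optimum: malt uses 224 of 245 (slack = 21); fermentation uses 336 of 336 (binding); hops uses 152 of 156 (slack = 4); bottling uses 320 of 320 (binding).
By complementary slackness, y = 0 for the non-binding constraints.
The binding rows give the dual system: 6·y_fermentation + 6·y_bottling = 54 and 6·y_fermentation + 5·y_bottling = 46.
→ y_fermentation = 1 and y_bottling = 8.
Δz = y_fermentation·Δb = 1 × (6) = 6, so new z* = 2896 + 6 = 2902.

2902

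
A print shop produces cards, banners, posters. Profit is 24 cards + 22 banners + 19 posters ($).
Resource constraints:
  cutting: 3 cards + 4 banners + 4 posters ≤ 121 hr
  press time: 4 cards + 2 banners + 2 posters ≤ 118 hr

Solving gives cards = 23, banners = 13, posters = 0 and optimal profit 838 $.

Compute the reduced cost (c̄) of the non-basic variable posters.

-3

At the optimum: cutting uses 121 of 121 (binding); press time uses 118 of 118 (binding).
From A_Bᵀ y = c: 3·y_cutting + 4·y_press time = 24; 4·y_cutting + 2·y_press time = 22.
→ y_cutting = 4 and y_press time = 3.
Reduced cost of posters: c₃ − yᵀa₃ = 19 − (4·4 + 3·2) = 19 − 22 = -3.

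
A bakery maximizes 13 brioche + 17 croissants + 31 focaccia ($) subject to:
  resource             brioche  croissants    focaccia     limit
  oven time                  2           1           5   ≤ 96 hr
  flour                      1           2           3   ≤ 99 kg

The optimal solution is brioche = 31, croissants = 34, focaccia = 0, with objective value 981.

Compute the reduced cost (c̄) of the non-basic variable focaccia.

Both oven time and flour are binding at x*.
The binding rows give the dual system: 2·y_oven time + 1·y_flour = 13 and 1·y_oven time + 2·y_flour = 17.
This yields shadow prices y_oven time = 3, y_flour = 7.
Reduced cost of focaccia: c₃ − yᵀa₃ = 31 − (3·5 + 7·3) = 31 − 36 = -5.

-5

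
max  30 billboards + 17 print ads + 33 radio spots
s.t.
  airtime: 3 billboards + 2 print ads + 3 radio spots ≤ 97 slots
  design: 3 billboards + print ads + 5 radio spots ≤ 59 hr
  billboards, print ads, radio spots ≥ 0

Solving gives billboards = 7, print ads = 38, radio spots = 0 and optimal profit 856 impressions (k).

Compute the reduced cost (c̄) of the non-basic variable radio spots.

-3

Check each constraint at x*: airtime 97/97 (tight); design 59/59 (tight).
The binding rows give the dual system: 3·y_airtime + 3·y_design = 30 and 2·y_airtime + 1·y_design = 17.
→ y_airtime = 7 and y_design = 3.
Reduced cost of radio spots: c₃ − yᵀa₃ = 33 − (7·3 + 3·5) = 33 − 36 = -3.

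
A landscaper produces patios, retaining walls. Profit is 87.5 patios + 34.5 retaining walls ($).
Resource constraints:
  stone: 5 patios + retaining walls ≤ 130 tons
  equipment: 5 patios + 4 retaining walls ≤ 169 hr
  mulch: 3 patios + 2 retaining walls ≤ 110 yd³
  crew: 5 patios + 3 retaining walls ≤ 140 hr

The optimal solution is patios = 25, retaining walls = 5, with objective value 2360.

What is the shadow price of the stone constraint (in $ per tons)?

At the optimum: stone uses 130 of 130 (binding); equipment uses 145 of 169 (slack = 24); mulch uses 85 of 110 (slack = 25); crew uses 140 of 140 (binding).
Slack constraints have shadow price 0 (complementary slackness).
From A_Bᵀ y = c: 5·y_stone + 5·y_crew = 87.5; 1·y_stone + 3·y_crew = 34.5.
→ y_stone = 9 and y_crew = 8.5.
Shadow price of stone = 9.

9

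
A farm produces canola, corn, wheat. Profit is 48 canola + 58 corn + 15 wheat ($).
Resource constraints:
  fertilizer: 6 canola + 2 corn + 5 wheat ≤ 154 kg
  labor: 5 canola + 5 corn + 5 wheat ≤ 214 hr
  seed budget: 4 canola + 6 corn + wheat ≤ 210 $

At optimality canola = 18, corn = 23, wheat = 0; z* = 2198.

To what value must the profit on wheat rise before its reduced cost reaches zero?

Binding: fertilizer and seed budget. Non-binding: labor (9 unused).
Slack constraints have shadow price 0 (complementary slackness).
From A_Bᵀ y = c: 6·y_fertilizer + 4·y_seed budget = 48; 2·y_fertilizer + 6·y_seed budget = 58.
This yields shadow prices y_fertilizer = 2, y_seed budget = 9.
wheat enters the basis when its profit ≥ yᵀa₃ = 2·5 + 9·1 = 19.

19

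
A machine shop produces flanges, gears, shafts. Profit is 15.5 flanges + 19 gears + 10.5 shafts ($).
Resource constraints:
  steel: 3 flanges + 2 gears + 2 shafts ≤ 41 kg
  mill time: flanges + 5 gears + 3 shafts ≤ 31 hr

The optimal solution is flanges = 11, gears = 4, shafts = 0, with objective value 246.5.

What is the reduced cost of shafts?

-4.5

Check each constraint at x*: steel 41/41 (tight); mill time 31/31 (tight).
From A_Bᵀ y = c: 3·y_steel + 1·y_mill time = 15.5; 2·y_steel + 5·y_mill time = 19.
Solving: y_steel = 4.5, y_mill time = 2.
Reduced cost of shafts: c₃ − yᵀa₃ = 10.5 − (4.5·2 + 2·3) = 10.5 − 15 = -4.5.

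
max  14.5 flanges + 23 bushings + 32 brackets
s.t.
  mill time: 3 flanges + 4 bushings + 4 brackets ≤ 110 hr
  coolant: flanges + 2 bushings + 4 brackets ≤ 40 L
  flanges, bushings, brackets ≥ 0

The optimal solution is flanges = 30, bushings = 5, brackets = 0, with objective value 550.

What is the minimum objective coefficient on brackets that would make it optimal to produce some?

Check each constraint at x*: mill time 110/110 (tight); coolant 40/40 (tight).
The binding rows give the dual system: 3·y_mill time + 1·y_coolant = 14.5 and 4·y_mill time + 2·y_coolant = 23.
This yields shadow prices y_mill time = 3, y_coolant = 5.5.
brackets enters the basis when its profit ≥ yᵀa₃ = 3·4 + 5.5·4 = 34.

34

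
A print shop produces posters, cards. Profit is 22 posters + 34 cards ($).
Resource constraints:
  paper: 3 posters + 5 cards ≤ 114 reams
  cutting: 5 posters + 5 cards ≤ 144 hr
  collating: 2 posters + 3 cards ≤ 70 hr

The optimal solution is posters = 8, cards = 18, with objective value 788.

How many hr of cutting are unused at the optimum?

cutting used = 5·8 + 5·18 = 130; slack = 144 − 130 = 14.

14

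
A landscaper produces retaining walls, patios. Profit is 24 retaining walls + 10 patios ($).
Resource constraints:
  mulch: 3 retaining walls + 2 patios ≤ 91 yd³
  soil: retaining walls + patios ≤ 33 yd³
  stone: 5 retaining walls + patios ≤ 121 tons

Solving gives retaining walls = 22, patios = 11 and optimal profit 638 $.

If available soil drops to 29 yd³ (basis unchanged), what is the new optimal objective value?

612

At the optimum: mulch uses 88 of 91 (slack = 3); soil uses 33 of 33 (binding); stone uses 121 of 121 (binding).
Slack constraints have shadow price 0 (complementary slackness).
The binding rows give the dual system: 1·y_soil + 5·y_stone = 24 and 1·y_soil + 1·y_stone = 10.
Solving: y_soil = 6.5, y_stone = 3.5.
Δz = y_soil·Δb = 6.5 × (-4) = -26, so new z* = 638 − 26 = 612.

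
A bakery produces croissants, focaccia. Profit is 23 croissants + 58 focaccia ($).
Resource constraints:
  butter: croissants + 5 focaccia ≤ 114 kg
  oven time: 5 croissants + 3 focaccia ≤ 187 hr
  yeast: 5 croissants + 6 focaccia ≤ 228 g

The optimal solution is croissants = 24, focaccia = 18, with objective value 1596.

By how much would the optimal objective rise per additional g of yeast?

Check each constraint at x*: butter 114/114 (tight); oven time 174/187 (slack 13); yeast 228/228 (tight).
Since oven time is not tight, its dual is 0.
Dual feasibility on the basic columns requires 1·y_butter + 5·y_yeast = 23, 5·y_butter + 6·y_yeast = 58.
→ y_butter = 8 and y_yeast = 3.
Shadow price of yeast = 3.

3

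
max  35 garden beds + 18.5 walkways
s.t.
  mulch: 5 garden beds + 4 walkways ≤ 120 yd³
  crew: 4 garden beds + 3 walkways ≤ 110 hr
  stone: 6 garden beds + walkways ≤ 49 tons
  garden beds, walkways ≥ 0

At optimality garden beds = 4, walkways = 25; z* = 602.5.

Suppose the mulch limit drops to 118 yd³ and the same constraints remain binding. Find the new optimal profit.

594.5

Check each constraint at x*: mulch 120/120 (tight); crew 91/110 (slack 19); stone 49/49 (tight).
Since crew is not tight, its dual is 0.
The binding rows give the dual system: 5·y_mulch + 6·y_stone = 35 and 4·y_mulch + 1·y_stone = 18.5.
This yields shadow prices y_mulch = 4, y_stone = 2.5.
Δz = y_mulch·Δb = 4 × (-2) = -8, so new z* = 602.5 − 8 = 594.5.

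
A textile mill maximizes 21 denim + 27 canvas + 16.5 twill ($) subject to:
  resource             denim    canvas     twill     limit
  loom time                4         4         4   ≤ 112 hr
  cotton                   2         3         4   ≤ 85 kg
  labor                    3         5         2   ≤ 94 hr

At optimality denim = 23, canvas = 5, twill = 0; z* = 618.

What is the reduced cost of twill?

Check each constraint at x*: loom time 112/112 (tight); cotton 61/85 (slack 24); labor 94/94 (tight).
By complementary slackness, y = 0 for the non-binding constraint.
The binding rows give the dual system: 4·y_loom time + 3·y_labor = 21 and 4·y_loom time + 5·y_labor = 27.
→ y_loom time = 3 and y_labor = 3.
Reduced cost of twill: c₃ − yᵀa₃ = 16.5 − (3·4 + 3·2) = 16.5 − 18 = -1.5.

-1.5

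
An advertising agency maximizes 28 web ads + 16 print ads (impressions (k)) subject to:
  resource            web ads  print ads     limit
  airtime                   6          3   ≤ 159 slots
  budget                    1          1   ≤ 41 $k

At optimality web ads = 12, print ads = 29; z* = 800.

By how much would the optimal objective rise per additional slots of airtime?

4

Check each constraint at x*: airtime 159/159 (tight); budget 41/41 (tight).
The binding rows give the dual system: 6·y_airtime + 1·y_budget = 28 and 3·y_airtime + 1·y_budget = 16.
→ y_airtime = 4 and y_budget = 4.
Shadow price of airtime = 4.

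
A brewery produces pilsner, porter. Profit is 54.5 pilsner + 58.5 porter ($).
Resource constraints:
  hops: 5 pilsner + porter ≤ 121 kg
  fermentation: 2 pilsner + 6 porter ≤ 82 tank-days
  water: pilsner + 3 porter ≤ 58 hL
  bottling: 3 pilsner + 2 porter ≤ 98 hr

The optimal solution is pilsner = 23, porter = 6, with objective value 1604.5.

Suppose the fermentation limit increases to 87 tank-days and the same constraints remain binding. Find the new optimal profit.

Binding: hops and fermentation. Non-binding: water (17 unused), bottling (17 unused).
Slack constraints have shadow price 0 (complementary slackness).
The binding rows give the dual system: 5·y_hops + 2·y_fermentation = 54.5 and 1·y_hops + 6·y_fermentation = 58.5.
This yields shadow prices y_hops = 7.5, y_fermentation = 8.5.
Δz = y_fermentation·Δb = 8.5 × (5) = 42.5, so new z* = 1604.5 + 42.5 = 1647.

1647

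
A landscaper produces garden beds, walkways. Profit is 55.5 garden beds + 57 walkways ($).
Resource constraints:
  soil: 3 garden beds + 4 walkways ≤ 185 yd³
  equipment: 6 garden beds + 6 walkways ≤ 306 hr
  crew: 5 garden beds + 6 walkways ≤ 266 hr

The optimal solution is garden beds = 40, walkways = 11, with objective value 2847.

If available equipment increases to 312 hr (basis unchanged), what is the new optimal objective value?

Check each constraint at x*: soil 164/185 (slack 21); equipment 306/306 (tight); crew 266/266 (tight).
Since soil is not tight, its dual is 0.
From A_Bᵀ y = c: 6·y_equipment + 5·y_crew = 55.5; 6·y_equipment + 6·y_crew = 57.
Solving: y_equipment = 8, y_crew = 1.5.
Δz = y_equipment·Δb = 8 × (6) = 48, so new z* = 2847 + 48 = 2895.

2895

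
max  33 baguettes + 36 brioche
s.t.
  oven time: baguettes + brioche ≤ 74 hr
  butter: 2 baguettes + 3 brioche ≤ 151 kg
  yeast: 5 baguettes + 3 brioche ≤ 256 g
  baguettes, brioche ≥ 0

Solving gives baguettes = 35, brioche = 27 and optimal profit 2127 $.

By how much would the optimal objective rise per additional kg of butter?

At the optimum: oven time uses 62 of 74 (slack = 12); butter uses 151 of 151 (binding); yeast uses 256 of 256 (binding).
By complementary slackness, y = 0 for the non-binding constraint.
The binding rows give the dual system: 2·y_butter + 5·y_yeast = 33 and 3·y_butter + 3·y_yeast = 36.
This yields shadow prices y_butter = 9, y_yeast = 3.
Shadow price of butter = 9.

9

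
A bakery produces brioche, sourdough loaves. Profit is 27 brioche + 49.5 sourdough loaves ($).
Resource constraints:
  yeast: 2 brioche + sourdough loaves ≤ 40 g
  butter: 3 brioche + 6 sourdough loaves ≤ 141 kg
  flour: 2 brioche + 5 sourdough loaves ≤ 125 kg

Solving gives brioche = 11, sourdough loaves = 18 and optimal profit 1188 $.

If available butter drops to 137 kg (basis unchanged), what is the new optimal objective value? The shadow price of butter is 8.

1156

Δb = -4, so new z* = 1188 + (8)·(-4) = 1188 − 32 = 1156.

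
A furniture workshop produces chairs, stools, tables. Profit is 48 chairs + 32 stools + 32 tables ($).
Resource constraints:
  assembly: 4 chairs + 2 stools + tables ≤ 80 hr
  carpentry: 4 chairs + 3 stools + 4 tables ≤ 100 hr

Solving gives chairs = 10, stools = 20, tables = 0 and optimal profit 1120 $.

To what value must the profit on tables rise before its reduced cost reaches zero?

Check each constraint at x*: assembly 80/80 (tight); carpentry 100/100 (tight).
From A_Bᵀ y = c: 4·y_assembly + 4·y_carpentry = 48; 2·y_assembly + 3·y_carpentry = 32.
→ y_assembly = 4 and y_carpentry = 8.
tables enters the basis when its profit ≥ yᵀa₃ = 4·1 + 8·4 = 36.

36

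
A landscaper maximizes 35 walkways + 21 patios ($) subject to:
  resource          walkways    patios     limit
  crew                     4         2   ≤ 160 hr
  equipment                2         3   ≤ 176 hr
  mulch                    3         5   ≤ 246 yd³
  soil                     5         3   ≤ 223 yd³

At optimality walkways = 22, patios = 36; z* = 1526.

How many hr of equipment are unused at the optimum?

equipment used = 2·22 + 3·36 = 152; slack = 176 − 152 = 24.

24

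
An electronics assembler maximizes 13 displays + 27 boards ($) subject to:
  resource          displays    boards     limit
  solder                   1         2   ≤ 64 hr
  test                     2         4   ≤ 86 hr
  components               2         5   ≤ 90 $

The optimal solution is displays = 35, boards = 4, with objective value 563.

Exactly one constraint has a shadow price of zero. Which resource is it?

solder: 43/64 (slack 21)
test: 86/86 (binding)
components: 90/90 (binding)
By complementary slackness, a constraint with positive slack has shadow price 0 → solder.

solder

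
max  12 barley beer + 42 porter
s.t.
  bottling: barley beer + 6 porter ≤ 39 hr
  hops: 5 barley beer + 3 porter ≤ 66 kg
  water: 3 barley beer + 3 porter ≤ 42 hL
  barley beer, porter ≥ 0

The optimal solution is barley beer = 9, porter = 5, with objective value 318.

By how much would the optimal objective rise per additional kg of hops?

Binding: bottling and water. Non-binding: hops (6 unused).
Since hops is not tight, its dual is 0.
The binding rows give the dual system: 1·y_bottling + 3·y_water = 12 and 6·y_bottling + 3·y_water = 42.
→ y_bottling = 6 and y_water = 2.
Shadow price of hops = 0.

0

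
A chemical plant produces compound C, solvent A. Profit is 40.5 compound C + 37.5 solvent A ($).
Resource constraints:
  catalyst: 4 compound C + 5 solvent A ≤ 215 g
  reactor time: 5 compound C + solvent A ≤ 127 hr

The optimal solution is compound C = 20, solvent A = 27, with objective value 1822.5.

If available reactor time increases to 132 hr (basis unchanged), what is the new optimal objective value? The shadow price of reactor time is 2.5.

Δb = 5, so new z* = 1822.5 + (2.5)·(5) = 1822.5 + 12.5 = 1835.

1835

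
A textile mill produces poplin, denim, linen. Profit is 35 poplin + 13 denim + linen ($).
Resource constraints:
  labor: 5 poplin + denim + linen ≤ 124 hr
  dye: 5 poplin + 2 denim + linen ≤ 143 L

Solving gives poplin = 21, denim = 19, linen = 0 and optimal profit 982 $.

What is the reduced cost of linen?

At the optimum: labor uses 124 of 124 (binding); dye uses 143 of 143 (binding).
The binding rows give the dual system: 5·y_labor + 5·y_dye = 35 and 1·y_labor + 2·y_dye = 13.
Solving: y_labor = 1, y_dye = 6.
Reduced cost of linen: c₃ − yᵀa₃ = 1 − (1·1 + 6·1) = 1 − 7 = -6.

-6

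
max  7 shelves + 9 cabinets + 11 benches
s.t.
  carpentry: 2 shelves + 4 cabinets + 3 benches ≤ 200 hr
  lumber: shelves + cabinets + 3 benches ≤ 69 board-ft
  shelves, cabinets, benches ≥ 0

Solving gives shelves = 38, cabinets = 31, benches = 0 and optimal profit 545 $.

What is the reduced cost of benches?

-7

Both carpentry and lumber are binding at x*.
Dual feasibility on the basic columns requires 2·y_carpentry + 1·y_lumber = 7, 4·y_carpentry + 1·y_lumber = 9.
→ y_carpentry = 1 and y_lumber = 5.
Reduced cost of benches: c₃ − yᵀa₃ = 11 − (1·3 + 5·3) = 11 − 18 = -7.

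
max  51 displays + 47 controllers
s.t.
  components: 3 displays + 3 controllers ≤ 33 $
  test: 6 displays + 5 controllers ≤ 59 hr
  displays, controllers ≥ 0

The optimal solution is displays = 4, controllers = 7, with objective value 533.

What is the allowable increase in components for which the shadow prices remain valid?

2.4

Binding constraints: components, test. The basis is B = [[3,3],[6,5]] with det -3.
Per unit increase in components, x* moves by d = (-1.6667, 2).
The basis stays optimal until displays reaches 0; allowable increase = 2.4 $.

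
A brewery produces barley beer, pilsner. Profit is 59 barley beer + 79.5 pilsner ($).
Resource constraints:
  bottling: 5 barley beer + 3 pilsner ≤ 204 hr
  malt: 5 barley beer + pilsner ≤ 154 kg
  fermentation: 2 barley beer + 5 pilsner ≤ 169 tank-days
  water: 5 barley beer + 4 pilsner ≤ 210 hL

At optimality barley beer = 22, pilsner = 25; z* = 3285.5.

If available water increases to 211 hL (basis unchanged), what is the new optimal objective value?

At the optimum: bottling uses 185 of 204 (slack = 19); malt uses 135 of 154 (slack = 19); fermentation uses 169 of 169 (binding); water uses 210 of 210 (binding).
By complementary slackness, y = 0 for the non-binding constraints.
Dual feasibility on the basic columns requires 2·y_fermentation + 5·y_water = 59, 5·y_fermentation + 4·y_water = 79.5.
This yields shadow prices y_fermentation = 9.5, y_water = 8.
Δz = y_water·Δb = 8 × (1) = 8, so new z* = 3285.5 + 8 = 3293.5.

3293.5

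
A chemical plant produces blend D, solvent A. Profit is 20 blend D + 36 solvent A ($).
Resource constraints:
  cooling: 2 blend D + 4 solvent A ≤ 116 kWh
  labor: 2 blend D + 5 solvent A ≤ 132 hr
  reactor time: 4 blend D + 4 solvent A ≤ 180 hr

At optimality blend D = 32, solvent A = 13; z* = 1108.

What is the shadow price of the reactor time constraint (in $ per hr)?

Binding: cooling and reactor time. Non-binding: labor (3 unused).
Since labor is not tight, its dual is 0.
The binding rows give the dual system: 2·y_cooling + 4·y_reactor time = 20 and 4·y_cooling + 4·y_reactor time = 36.
Solving: y_cooling = 8, y_reactor time = 1.
Shadow price of reactor time = 1.

1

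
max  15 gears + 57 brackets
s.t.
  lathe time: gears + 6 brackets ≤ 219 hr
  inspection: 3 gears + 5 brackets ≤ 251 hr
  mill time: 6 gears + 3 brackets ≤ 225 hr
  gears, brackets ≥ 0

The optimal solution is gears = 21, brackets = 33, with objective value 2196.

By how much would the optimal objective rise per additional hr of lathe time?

Binding: lathe time and mill time. Non-binding: inspection (23 unused).
Since inspection is not tight, its dual is 0.
From A_Bᵀ y = c: 1·y_lathe time + 6·y_mill time = 15; 6·y_lathe time + 3·y_mill time = 57.
→ y_lathe time = 9 and y_mill time = 1.
Shadow price of lathe time = 9.

9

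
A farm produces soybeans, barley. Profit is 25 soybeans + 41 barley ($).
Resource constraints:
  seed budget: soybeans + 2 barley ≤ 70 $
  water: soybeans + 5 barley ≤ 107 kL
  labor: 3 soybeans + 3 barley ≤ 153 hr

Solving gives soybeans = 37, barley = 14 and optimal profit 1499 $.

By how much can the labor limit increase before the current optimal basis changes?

Binding constraints: water, labor. The basis is B = [[1,5],[3,3]] with det -12.
Per unit increase in labor, x* moves by d = (0.4167, -0.0833).
The basis stays optimal until seed budget becomes binding; allowable increase = 20 hr.

20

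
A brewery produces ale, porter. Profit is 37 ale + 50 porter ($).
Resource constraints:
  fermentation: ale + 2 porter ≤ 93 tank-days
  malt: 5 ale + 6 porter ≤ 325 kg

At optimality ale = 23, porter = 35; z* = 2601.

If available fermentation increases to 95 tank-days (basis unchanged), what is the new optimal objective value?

Check each constraint at x*: fermentation 93/93 (tight); malt 325/325 (tight).
From A_Bᵀ y = c: 1·y_fermentation + 5·y_malt = 37; 2·y_fermentation + 6·y_malt = 50.
This yields shadow prices y_fermentation = 7, y_malt = 6.
Δz = y_fermentation·Δb = 7 × (2) = 14, so new z* = 2601 + 14 = 2615.

2615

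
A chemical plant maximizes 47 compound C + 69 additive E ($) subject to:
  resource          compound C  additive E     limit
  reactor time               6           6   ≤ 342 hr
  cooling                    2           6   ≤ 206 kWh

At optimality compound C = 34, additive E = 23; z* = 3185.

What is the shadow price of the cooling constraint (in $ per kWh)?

5.5

Both reactor time and cooling are binding at x*.
From A_Bᵀ y = c: 6·y_reactor time + 2·y_cooling = 47; 6·y_reactor time + 6·y_cooling = 69.
Solving: y_reactor time = 6, y_cooling = 5.5.
Shadow price of cooling = 5.5.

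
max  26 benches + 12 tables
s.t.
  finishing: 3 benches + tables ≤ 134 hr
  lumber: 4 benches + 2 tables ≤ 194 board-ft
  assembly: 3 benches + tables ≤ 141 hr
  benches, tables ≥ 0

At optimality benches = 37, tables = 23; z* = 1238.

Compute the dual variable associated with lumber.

5

Check each constraint at x*: finishing 134/134 (tight); lumber 194/194 (tight); assembly 134/141 (slack 7).
Slack constraints have shadow price 0 (complementary slackness).
Dual feasibility on the basic columns requires 3·y_finishing + 4·y_lumber = 26, 1·y_finishing + 2·y_lumber = 12.
This yields shadow prices y_finishing = 2, y_lumber = 5.
Shadow price of lumber = 5.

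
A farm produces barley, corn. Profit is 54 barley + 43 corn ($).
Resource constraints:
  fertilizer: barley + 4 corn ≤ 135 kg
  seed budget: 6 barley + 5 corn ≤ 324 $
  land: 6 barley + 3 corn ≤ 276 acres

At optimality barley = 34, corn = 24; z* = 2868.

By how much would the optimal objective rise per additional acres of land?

Check each constraint at x*: fertilizer 130/135 (slack 5); seed budget 324/324 (tight); land 276/276 (tight).
Since fertilizer is not tight, its dual is 0.
The binding rows give the dual system: 6·y_seed budget + 6·y_land = 54 and 5·y_seed budget + 3·y_land = 43.
This yields shadow prices y_seed budget = 8, y_land = 1.
Shadow price of land = 1.

1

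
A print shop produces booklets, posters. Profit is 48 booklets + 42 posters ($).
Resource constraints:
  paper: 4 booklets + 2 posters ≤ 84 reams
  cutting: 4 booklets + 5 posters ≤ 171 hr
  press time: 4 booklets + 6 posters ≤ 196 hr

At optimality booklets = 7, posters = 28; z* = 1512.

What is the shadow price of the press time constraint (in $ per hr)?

4.5

At the optimum: paper uses 84 of 84 (binding); cutting uses 168 of 171 (slack = 3); press time uses 196 of 196 (binding).
Slack constraints have shadow price 0 (complementary slackness).
Dual feasibility on the basic columns requires 4·y_paper + 4·y_press time = 48, 2·y_paper + 6·y_press time = 42.
→ y_paper = 7.5 and y_press time = 4.5.
Shadow price of press time = 4.5.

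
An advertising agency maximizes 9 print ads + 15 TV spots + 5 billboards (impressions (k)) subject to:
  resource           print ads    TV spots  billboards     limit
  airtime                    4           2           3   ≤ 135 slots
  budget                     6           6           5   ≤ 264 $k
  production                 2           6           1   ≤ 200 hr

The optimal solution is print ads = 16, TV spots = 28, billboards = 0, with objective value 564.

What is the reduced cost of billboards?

Binding: budget and production. Non-binding: airtime (15 unused).
Since airtime is not tight, its dual is 0.
Dual feasibility on the basic columns requires 6·y_budget + 2·y_production = 9, 6·y_budget + 6·y_production = 15.
Solving: y_budget = 1, y_production = 1.5.
Reduced cost of billboards: c₃ − yᵀa₃ = 5 − (1·5 + 1.5·1) = 5 − 6.5 = -1.5.

-1.5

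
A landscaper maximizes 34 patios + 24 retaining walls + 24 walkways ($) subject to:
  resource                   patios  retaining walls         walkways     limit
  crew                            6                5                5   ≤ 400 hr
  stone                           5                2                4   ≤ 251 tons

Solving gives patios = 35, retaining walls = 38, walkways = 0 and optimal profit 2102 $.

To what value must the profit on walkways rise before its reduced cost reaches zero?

28

At the optimum: crew uses 400 of 400 (binding); stone uses 251 of 251 (binding).
Dual feasibility on the basic columns requires 6·y_crew + 5·y_stone = 34, 5·y_crew + 2·y_stone = 24.
This yields shadow prices y_crew = 4, y_stone = 2.
walkways enters the basis when its profit ≥ yᵀa₃ = 4·5 + 2·4 = 28.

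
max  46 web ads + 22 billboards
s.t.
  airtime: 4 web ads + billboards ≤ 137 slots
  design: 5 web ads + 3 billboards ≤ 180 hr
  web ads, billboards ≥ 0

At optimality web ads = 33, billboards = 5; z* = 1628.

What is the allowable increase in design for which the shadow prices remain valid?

231

Binding constraints: airtime, design. The basis is B = [[4,1],[5,3]] with det 7.
Per unit increase in design, x* moves by d = (-0.1429, 0.5714).
The basis stays optimal until web ads reaches 0; allowable increase = 231 hr.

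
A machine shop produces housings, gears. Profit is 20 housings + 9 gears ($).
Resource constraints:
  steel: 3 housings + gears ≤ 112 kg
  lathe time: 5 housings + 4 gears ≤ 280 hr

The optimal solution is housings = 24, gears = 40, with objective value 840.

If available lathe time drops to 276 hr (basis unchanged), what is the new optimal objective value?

836

Both steel and lathe time are binding at x*.
Dual feasibility on the basic columns requires 3·y_steel + 5·y_lathe time = 20, 1·y_steel + 4·y_lathe time = 9.
This yields shadow prices y_steel = 5, y_lathe time = 1.
Δz = y_lathe time·Δb = 1 × (-4) = -4, so new z* = 840 − 4 = 836.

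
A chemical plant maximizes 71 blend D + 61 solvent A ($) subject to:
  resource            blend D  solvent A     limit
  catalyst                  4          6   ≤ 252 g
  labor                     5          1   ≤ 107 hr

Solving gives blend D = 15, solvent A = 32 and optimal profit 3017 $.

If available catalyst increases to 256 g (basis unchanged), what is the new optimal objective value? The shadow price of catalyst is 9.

3053

Δb = 4, so new z* = 3017 + (9)·(4) = 3017 + 36 = 3053.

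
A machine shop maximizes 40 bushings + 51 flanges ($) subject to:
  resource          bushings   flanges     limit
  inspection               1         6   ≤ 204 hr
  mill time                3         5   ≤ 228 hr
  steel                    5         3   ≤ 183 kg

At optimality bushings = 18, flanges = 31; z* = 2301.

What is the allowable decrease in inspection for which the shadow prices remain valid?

167.4

Binding constraints: inspection, steel. The basis is B = [[1,6],[5,3]] with det -27.
Per unit decrease in inspection, x* moves by d = (0.1111, -0.1852).
The basis stays optimal until flanges reaches 0; allowable decrease = 167.4 hr.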